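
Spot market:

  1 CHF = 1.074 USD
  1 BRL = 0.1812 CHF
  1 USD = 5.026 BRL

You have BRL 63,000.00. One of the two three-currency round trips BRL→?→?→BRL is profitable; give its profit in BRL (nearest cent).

Profitable loop is BRL → USD → CHF → BRL:
BRL 63,000.00 ÷ 5.026 = USD 12,534.82
USD 12,534.82 ÷ 1.074 = CHF 11,671.15
CHF 11,671.15 ÷ 0.1812 = BRL 64,410.34
Profit = BRL 64,410.34 − BRL 63,000.00

Profit: BRL 1,410.34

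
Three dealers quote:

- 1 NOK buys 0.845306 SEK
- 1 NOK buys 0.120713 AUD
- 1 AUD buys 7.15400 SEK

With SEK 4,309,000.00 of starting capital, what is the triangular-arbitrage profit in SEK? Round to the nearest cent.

Profit: SEK 93,156.94

Profitable loop is SEK → NOK → AUD → SEK:
SEK 4,309,000.00 ÷ 0.845306 = NOK 5,097,562.30
NOK 5,097,562.30 × 0.120713 = AUD 615,342.04
AUD 615,342.04 × 7.15400 = SEK 4,402,156.94
Profit = SEK 4,402,156.94 − SEK 4,309,000.00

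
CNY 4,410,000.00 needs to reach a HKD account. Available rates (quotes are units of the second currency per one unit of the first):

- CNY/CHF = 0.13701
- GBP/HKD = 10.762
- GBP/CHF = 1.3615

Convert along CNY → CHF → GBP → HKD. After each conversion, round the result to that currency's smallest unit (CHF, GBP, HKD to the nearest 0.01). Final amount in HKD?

CNY 4,410,000.00 × 0.13701 = CHF 604,214.10
CHF 604,214.10 ÷ 1.3615 = GBP 443,785.60
GBP 443,785.60 × 10.762 = HKD 4,776,020.63

HKD 4,776,020.63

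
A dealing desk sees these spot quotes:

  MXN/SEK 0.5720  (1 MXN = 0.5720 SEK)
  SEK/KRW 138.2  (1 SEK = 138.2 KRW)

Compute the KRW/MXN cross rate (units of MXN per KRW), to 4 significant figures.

1 KRW ÷ 138.2 = 0.00723589 SEK
0.00723589 SEK ÷ 0.5720 = 0.0126502 MXN

KRW/MXN = 0.01265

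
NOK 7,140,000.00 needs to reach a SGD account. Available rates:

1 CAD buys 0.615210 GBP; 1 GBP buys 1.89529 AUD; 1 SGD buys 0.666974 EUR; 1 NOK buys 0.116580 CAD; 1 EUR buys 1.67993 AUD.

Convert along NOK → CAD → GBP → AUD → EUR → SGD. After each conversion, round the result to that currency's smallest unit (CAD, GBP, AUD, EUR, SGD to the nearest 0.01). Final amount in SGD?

SGD 866,206.09

NOK 7,140,000.00 × 0.116580 = CAD 832,381.20
CAD 832,381.20 × 0.615210 = GBP 512,089.24
GBP 512,089.24 × 1.89529 = AUD 970,557.62
AUD 970,557.62 ÷ 1.67993 = EUR 577,736.94
EUR 577,736.94 ÷ 0.666974 = SGD 866,206.09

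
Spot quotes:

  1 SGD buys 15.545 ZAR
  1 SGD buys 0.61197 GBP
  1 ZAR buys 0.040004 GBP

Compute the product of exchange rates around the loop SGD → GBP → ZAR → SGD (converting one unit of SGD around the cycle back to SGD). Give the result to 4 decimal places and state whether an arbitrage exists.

Around SGD → GBP → ZAR → SGD: 1 × 0.61197 ÷ 0.040004 ÷ 15.545 = 0.984093
Product < 1; profitable direction is SGD → ZAR → GBP → SGD.

0.9841 (arbitrage exists)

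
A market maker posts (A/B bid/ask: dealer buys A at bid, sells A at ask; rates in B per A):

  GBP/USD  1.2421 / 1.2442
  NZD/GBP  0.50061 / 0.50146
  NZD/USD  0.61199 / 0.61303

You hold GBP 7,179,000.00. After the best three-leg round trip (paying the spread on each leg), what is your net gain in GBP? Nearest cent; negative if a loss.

Best loop GBP → USD → NZD → GBP:
GBP 7,179,000.00 × 1.2421 (sell GBP at bid) = USD 8,917,035.90
USD 8,917,035.90 ÷ 0.61303 (buy NZD at ask) = NZD 14,545,839.36
NZD 14,545,839.36 × 0.50061 (sell NZD at bid) = GBP 7,281,792.64

Net profit: GBP 102,792.64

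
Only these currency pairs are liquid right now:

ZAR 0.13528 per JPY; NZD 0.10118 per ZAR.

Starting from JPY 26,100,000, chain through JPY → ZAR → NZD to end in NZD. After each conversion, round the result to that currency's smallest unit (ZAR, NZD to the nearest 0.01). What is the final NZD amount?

NZD 357,247.15

JPY 26,100,000 × 0.13528 = ZAR 3,530,808.00
ZAR 3,530,808.00 × 0.10118 = NZD 357,247.15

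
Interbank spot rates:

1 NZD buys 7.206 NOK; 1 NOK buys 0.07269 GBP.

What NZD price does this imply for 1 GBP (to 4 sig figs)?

1 GBP ÷ 0.07269 = 13.7571 NOK
13.7571 NOK ÷ 7.206 = 1.90911 NZD

GBP/NZD = 1.909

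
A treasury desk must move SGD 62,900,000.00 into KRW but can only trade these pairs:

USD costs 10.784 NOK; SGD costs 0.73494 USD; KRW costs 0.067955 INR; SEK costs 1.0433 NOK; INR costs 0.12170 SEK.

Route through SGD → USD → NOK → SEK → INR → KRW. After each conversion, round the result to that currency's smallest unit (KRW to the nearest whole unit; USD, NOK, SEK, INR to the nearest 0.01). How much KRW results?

SGD 62,900,000.00 × 0.73494 = USD 46,227,726.00
USD 46,227,726.00 × 10.784 = NOK 498,519,797.18
NOK 498,519,797.18 ÷ 1.0433 = SEK 477,829,768.22
SEK 477,829,768.22 ÷ 0.12170 = INR 3,926,292,261.46
INR 3,926,292,261.46 ÷ 0.067955 = KRW 57,777,827,407

KRW 57,777,827,407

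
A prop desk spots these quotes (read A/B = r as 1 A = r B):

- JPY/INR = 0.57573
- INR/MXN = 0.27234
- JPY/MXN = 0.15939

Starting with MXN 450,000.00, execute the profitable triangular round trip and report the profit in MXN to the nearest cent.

Profit: MXN 7,449.64

Profitable loop is MXN → INR → JPY → MXN:
MXN 450,000.00 ÷ 0.27234 = INR 1,652,346.33
INR 1,652,346.33 ÷ 0.57573 = JPY 2,870,002
JPY 2,870,002 × 0.15939 = MXN 457,449.64
Profit = MXN 457,449.64 − MXN 450,000.00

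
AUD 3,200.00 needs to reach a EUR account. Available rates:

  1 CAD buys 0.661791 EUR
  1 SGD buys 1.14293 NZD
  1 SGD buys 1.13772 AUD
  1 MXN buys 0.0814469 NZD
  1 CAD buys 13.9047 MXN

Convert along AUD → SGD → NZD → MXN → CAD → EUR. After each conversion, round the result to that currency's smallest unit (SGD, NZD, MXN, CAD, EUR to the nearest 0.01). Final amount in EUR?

EUR 1,878.53

AUD 3,200.00 ÷ 1.13772 = SGD 2,812.64
SGD 2,812.64 × 1.14293 = NZD 3,214.65
NZD 3,214.65 ÷ 0.0814469 = MXN 39,469.27
MXN 39,469.27 ÷ 13.9047 = CAD 2,838.56
CAD 2,838.56 × 0.661791 = EUR 1,878.53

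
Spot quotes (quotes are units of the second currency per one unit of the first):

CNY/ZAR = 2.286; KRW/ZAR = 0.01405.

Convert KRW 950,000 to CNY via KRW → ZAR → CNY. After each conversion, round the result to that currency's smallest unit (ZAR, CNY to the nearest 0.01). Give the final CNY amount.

CNY 5,838.80

KRW 950,000 × 0.01405 = ZAR 13,347.50
ZAR 13,347.50 ÷ 2.286 = CNY 5,838.80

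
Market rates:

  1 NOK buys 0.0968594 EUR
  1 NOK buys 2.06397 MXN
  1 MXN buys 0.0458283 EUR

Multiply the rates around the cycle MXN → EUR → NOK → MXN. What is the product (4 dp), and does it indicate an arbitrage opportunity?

0.9766 (arbitrage exists)

Around MXN → EUR → NOK → MXN: 1 × 0.0458283 ÷ 0.0968594 × 2.06397 = 0.976552
Product < 1; profitable direction is MXN → NOK → EUR → MXN.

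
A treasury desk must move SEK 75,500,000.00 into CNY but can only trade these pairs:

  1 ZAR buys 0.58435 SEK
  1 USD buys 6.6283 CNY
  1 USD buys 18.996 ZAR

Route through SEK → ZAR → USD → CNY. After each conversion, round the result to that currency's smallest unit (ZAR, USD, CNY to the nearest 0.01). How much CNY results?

CNY 45,083,113.22

SEK 75,500,000.00 ÷ 0.58435 = ZAR 129,203,388.38
ZAR 129,203,388.38 ÷ 18.996 = USD 6,801,610.25
USD 6,801,610.25 × 6.6283 = CNY 45,083,113.22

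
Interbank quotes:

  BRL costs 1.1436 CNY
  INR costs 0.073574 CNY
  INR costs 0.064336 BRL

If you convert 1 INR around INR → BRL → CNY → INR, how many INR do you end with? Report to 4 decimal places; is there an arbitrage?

Around INR → BRL → CNY → INR: 1 × 0.064336 × 1.1436 ÷ 0.073574 = 1.000009
Product ≈ 1 (deviation 0.001%, within rounding noise).

1.0000 (no arbitrage)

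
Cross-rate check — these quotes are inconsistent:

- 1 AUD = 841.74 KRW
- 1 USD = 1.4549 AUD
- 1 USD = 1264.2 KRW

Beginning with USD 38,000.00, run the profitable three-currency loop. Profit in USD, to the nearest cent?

Profit: USD 1,227.29

Profitable loop is USD → KRW → AUD → USD:
USD 38,000.00 × 1264.2 = KRW 48,039,600
KRW 48,039,600 ÷ 841.74 = AUD 57,071.78
AUD 57,071.78 ÷ 1.4549 = USD 39,227.29
Profit = USD 39,227.29 − USD 38,000.00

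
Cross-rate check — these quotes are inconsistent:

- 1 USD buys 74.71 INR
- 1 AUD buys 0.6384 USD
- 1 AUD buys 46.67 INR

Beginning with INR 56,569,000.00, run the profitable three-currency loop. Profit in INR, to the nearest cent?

Profitable loop is INR → AUD → USD → INR:
INR 56,569,000.00 ÷ 46.67 = AUD 1,212,106.28
AUD 1,212,106.28 × 0.6384 = USD 773,808.65
USD 773,808.65 × 74.71 = INR 57,811,244.09
Profit = INR 57,811,244.09 − INR 56,569,000.00

Profit: INR 1,242,244.09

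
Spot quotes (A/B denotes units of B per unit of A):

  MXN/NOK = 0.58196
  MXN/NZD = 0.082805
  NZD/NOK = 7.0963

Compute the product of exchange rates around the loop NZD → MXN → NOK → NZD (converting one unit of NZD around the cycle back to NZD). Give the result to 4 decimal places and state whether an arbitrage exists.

0.9904 (arbitrage exists)

Around NZD → MXN → NOK → NZD: 1 ÷ 0.082805 × 0.58196 ÷ 7.0963 = 0.990386
Product < 1; profitable direction is NZD → NOK → MXN → NZD.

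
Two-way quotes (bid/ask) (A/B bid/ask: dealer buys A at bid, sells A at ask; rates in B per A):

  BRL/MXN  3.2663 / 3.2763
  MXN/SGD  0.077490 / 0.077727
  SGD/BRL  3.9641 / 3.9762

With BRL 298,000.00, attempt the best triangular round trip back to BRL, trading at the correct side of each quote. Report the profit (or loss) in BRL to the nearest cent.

Best loop BRL → MXN → SGD → BRL:
BRL 298,000.00 × 3.2663 (sell BRL at bid) = MXN 973,357.40
MXN 973,357.40 × 0.077490 (sell MXN at bid) = SGD 75,425.46
SGD 75,425.46 × 3.9641 (sell SGD at bid) = BRL 298,994.09

Net profit: BRL 994.09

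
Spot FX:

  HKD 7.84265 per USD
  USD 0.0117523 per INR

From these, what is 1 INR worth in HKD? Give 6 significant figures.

INR/HKD = 0.0921692

1 INR × 0.0117523 = 0.0117523 USD
0.0117523 USD × 7.84265 = 0.0921692 HKD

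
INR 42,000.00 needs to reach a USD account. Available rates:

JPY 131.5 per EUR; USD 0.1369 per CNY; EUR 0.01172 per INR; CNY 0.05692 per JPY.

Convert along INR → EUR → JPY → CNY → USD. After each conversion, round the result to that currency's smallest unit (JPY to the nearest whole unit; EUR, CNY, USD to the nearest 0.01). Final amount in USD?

INR 42,000.00 × 0.01172 = EUR 492.24
EUR 492.24 × 131.5 = JPY 64,730
JPY 64,730 × 0.05692 = CNY 3,684.43
CNY 3,684.43 × 0.1369 = USD 504.40

USD 504.40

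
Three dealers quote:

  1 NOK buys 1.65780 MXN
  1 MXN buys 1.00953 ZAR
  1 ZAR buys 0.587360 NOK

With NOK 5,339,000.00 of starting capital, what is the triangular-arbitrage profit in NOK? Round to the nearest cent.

Profit: NOK 92,304.97

Profitable loop is NOK → ZAR → MXN → NOK:
NOK 5,339,000.00 ÷ 0.587360 = ZAR 9,089,825.66
ZAR 9,089,825.66 ÷ 1.00953 = MXN 9,004,017.37
MXN 9,004,017.37 ÷ 1.65780 = NOK 5,431,304.97
Profit = NOK 5,431,304.97 − NOK 5,339,000.00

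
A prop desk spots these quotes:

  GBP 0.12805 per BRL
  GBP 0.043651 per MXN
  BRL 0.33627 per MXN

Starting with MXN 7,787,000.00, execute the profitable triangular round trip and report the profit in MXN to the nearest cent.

Profitable loop is MXN → GBP → BRL → MXN:
MXN 7,787,000.00 × 0.043651 = GBP 339,910.34
GBP 339,910.34 ÷ 0.12805 = BRL 2,654,512.59
BRL 2,654,512.59 ÷ 0.33627 = MXN 7,893,991.70
Profit = MXN 7,893,991.70 − MXN 7,787,000.00

Profit: MXN 106,991.70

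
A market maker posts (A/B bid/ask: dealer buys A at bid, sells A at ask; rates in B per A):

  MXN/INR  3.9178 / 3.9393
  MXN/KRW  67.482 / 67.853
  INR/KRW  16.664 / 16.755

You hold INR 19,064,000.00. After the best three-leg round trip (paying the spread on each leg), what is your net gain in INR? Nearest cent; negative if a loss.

Net profit: INR 427,195.91

Best loop INR → MXN → KRW → INR:
INR 19,064,000.00 ÷ 3.9393 (buy MXN at ask) = MXN 4,839,438.48
MXN 4,839,438.48 × 67.482 (sell MXN at bid) = KRW 326,574,987
KRW 326,574,987 ÷ 16.755 (buy INR at ask) = INR 19,491,195.91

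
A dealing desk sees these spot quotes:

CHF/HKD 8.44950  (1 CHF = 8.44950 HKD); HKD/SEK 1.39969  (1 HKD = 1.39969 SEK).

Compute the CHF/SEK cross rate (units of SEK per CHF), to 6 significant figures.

CHF/SEK = 11.8267

1 CHF × 8.44950 = 8.4495 HKD
8.4495 HKD × 1.39969 = 11.8267 SEK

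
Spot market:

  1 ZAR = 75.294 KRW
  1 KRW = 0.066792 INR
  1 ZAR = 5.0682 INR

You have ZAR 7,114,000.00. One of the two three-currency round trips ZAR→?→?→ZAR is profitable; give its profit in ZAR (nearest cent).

Profit: ZAR 55,399.61

Profitable loop is ZAR → INR → KRW → ZAR:
ZAR 7,114,000.00 × 5.0682 = INR 36,055,174.80
INR 36,055,174.80 ÷ 0.066792 = KRW 539,812,774
KRW 539,812,774 ÷ 75.294 = ZAR 7,169,399.61
Profit = ZAR 7,169,399.61 − ZAR 7,114,000.00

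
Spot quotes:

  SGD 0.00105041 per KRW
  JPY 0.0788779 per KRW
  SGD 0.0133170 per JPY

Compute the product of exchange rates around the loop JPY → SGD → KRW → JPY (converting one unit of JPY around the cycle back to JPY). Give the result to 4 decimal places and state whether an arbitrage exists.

1.0000 (no arbitrage)

Around JPY → SGD → KRW → JPY: 1 × 0.0133170 ÷ 0.00105041 × 0.0788779 = 1.000007
Product ≈ 1 (deviation 0.001%, within rounding noise).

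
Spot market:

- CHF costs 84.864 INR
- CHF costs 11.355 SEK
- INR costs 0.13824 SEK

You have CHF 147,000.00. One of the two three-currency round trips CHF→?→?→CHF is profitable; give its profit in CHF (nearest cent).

Profit: CHF 4,875.39

Profitable loop is CHF → INR → SEK → CHF:
CHF 147,000.00 × 84.864 = INR 12,475,008.00
INR 12,475,008.00 × 0.13824 = SEK 1,724,545.11
SEK 1,724,545.11 ÷ 11.355 = CHF 151,875.39
Profit = CHF 151,875.39 − CHF 147,000.00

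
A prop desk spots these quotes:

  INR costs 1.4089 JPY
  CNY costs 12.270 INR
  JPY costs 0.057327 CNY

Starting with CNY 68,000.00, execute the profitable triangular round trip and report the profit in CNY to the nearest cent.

Profitable loop is CNY → JPY → INR → CNY:
CNY 68,000.00 ÷ 0.057327 = JPY 1,186,178
JPY 1,186,178 ÷ 1.4089 = INR 841,917.48
INR 841,917.48 ÷ 12.270 = CNY 68,615.93
Profit = CNY 68,615.93 − CNY 68,000.00

Profit: CNY 615.93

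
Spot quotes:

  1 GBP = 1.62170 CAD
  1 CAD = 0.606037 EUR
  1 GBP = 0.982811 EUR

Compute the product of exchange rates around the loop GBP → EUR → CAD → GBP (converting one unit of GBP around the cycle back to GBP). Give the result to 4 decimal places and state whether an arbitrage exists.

1.0000 (no arbitrage)

Around GBP → EUR → CAD → GBP: 1 × 0.982811 ÷ 0.606037 ÷ 1.62170 = 1.000001
Product ≈ 1 (deviation 0.000%, within rounding noise).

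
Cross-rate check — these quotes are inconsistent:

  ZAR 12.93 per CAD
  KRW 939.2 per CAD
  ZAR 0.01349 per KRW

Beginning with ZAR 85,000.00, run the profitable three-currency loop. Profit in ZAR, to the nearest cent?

Profitable loop is ZAR → KRW → CAD → ZAR:
ZAR 85,000.00 ÷ 0.01349 = KRW 6,300,964
KRW 6,300,964 ÷ 939.2 = CAD 6,708.86
CAD 6,708.86 × 12.93 = ZAR 86,745.59
Profit = ZAR 86,745.59 − ZAR 85,000.00

Profit: ZAR 1,745.59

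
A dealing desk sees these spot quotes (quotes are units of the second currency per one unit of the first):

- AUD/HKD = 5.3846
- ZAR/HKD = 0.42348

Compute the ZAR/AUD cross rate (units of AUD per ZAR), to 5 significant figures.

ZAR/AUD = 0.078647

1 ZAR × 0.42348 = 0.42348 HKD
0.42348 HKD ÷ 5.3846 = 0.0786465 AUD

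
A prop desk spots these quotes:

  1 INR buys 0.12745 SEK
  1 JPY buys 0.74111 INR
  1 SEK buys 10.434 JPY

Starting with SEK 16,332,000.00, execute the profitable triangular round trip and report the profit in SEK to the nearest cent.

Profitable loop is SEK → INR → JPY → SEK:
SEK 16,332,000.00 ÷ 0.12745 = INR 128,144,370.34
INR 128,144,370.34 ÷ 0.74111 = JPY 172,908,705
JPY 172,908,705 ÷ 10.434 = SEK 16,571,660.43
Profit = SEK 16,571,660.43 − SEK 16,332,000.00

Profit: SEK 239,660.43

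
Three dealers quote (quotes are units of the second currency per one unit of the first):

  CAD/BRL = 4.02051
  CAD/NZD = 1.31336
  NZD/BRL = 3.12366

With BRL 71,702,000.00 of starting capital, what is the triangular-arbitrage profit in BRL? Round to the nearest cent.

Profit: BRL 1,462,037.64

Profitable loop is BRL → CAD → NZD → BRL:
BRL 71,702,000.00 ÷ 4.02051 = CAD 17,834,055.88
CAD 17,834,055.88 × 1.31336 = NZD 23,422,535.63
NZD 23,422,535.63 × 3.12366 = BRL 73,164,037.64
Profit = BRL 73,164,037.64 − BRL 71,702,000.00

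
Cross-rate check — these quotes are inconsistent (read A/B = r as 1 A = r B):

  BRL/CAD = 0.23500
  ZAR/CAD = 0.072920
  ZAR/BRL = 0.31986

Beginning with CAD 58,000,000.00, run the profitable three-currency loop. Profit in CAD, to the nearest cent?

Profitable loop is CAD → ZAR → BRL → CAD:
CAD 58,000,000.00 ÷ 0.072920 = ZAR 795,392,210.64
ZAR 795,392,210.64 × 0.31986 = BRL 254,414,152.50
BRL 254,414,152.50 × 0.23500 = CAD 59,787,325.84
Profit = CAD 59,787,325.84 − CAD 58,000,000.00

Profit: CAD 1,787,325.84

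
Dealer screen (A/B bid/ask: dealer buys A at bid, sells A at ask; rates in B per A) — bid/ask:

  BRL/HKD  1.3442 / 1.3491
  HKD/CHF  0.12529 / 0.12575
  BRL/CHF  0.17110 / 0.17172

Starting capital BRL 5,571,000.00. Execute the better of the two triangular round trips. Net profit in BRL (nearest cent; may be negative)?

Net profit: BRL 47,637.74

Best loop BRL → CHF → HKD → BRL:
BRL 5,571,000.00 × 0.17110 (sell BRL at bid) = CHF 953,198.10
CHF 953,198.10 ÷ 0.12575 (buy HKD at ask) = HKD 7,580,104.17
HKD 7,580,104.17 ÷ 1.3491 (buy BRL at ask) = BRL 5,618,637.74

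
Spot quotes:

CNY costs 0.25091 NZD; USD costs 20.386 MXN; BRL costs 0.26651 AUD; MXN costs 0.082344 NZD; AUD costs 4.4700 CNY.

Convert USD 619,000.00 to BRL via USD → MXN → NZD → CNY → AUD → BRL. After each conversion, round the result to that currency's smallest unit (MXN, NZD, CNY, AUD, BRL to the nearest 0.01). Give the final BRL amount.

BRL 3,476,287.01

USD 619,000.00 × 20.386 = MXN 12,618,934.00
MXN 12,618,934.00 × 0.082344 = NZD 1,039,093.50
NZD 1,039,093.50 ÷ 0.25091 = CNY 4,141,299.67
CNY 4,141,299.67 ÷ 4.4700 = AUD 926,465.25
AUD 926,465.25 ÷ 0.26651 = BRL 3,476,287.01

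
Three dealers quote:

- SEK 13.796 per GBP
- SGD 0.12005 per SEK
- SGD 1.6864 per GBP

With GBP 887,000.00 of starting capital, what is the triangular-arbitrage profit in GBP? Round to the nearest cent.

Profitable loop is GBP → SGD → SEK → GBP:
GBP 887,000.00 × 1.6864 = SGD 1,495,836.80
SGD 1,495,836.80 ÷ 0.12005 = SEK 12,460,114.95
SEK 12,460,114.95 ÷ 13.796 = GBP 903,168.67
Profit = GBP 903,168.67 − GBP 887,000.00

Profit: GBP 16,168.67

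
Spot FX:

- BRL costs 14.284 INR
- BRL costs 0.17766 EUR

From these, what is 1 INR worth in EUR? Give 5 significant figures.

INR/EUR = 0.012438

1 INR ÷ 14.284 = 0.0700084 BRL
0.0700084 BRL × 0.17766 = 0.0124377 EUR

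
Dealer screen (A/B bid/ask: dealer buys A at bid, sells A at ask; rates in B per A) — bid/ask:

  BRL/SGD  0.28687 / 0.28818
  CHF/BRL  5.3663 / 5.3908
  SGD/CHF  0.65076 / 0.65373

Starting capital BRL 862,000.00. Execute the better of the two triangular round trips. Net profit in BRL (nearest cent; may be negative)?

Best loop BRL → SGD → CHF → BRL:
BRL 862,000.00 × 0.28687 (sell BRL at bid) = SGD 247,281.94
SGD 247,281.94 × 0.65076 (sell SGD at bid) = CHF 160,921.20
CHF 160,921.20 × 5.3663 (sell CHF at bid) = BRL 863,551.41

Net profit: BRL 1,551.41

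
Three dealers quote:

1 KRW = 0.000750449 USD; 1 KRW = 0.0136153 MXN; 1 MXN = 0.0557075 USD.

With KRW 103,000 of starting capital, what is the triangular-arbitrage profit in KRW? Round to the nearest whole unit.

Profit: KRW 1,101

Profitable loop is KRW → MXN → USD → KRW:
KRW 103,000 × 0.0136153 = MXN 1,402.38
MXN 1,402.38 × 0.0557075 = USD 78.12
USD 78.12 ÷ 0.000750449 = KRW 104,101
Profit = KRW 104,101 − KRW 103,000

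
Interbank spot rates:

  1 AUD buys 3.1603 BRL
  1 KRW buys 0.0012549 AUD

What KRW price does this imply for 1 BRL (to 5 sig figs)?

1 BRL ÷ 3.1603 = 0.316426 AUD
0.316426 AUD ÷ 0.0012549 = 252.152 KRW

BRL/KRW = 252.15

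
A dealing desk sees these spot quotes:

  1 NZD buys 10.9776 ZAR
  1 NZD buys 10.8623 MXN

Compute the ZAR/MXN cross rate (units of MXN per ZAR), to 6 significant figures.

1 ZAR ÷ 10.9776 = 0.0910946 NZD
0.0910946 NZD × 10.8623 = 0.989497 MXN

ZAR/MXN = 0.989497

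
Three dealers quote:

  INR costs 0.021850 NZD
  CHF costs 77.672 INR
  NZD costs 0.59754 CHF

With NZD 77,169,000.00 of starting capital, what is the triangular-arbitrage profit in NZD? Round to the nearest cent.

Profitable loop is NZD → CHF → INR → NZD:
NZD 77,169,000.00 × 0.59754 = CHF 46,111,564.26
CHF 46,111,564.26 × 77.672 = INR 3,581,577,419.20
INR 3,581,577,419.20 × 0.021850 = NZD 78,257,466.61
Profit = NZD 78,257,466.61 − NZD 77,169,000.00

Profit: NZD 1,088,466.61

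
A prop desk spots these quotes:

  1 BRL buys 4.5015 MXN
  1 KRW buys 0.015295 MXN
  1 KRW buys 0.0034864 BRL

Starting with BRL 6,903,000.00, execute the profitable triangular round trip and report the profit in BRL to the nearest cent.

Profit: BRL 180,091.62

Profitable loop is BRL → MXN → KRW → BRL:
BRL 6,903,000.00 × 4.5015 = MXN 31,073,854.50
MXN 31,073,854.50 ÷ 0.015295 = KRW 2,031,634,815
KRW 2,031,634,815 × 0.0034864 = BRL 7,083,091.62
Profit = BRL 7,083,091.62 − BRL 6,903,000.00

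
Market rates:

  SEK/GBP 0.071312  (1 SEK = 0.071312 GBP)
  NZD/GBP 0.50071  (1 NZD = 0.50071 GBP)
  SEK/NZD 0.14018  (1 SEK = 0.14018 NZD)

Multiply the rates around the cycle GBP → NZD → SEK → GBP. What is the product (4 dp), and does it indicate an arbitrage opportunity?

Around GBP → NZD → SEK → GBP: 1 ÷ 0.50071 ÷ 0.14018 × 0.071312 = 1.015992
Product > 1; profitable direction is GBP → NZD → SEK → GBP.

1.0160 (arbitrage exists)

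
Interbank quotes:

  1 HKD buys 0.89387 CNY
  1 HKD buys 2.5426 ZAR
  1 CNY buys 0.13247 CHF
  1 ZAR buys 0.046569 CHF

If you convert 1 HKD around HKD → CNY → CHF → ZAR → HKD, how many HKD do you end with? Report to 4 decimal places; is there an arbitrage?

Around HKD → CNY → CHF → ZAR → HKD: 1 × 0.89387 × 0.13247 ÷ 0.046569 ÷ 2.5426 = 1.000039
Product ≈ 1 (deviation 0.004%, within rounding noise).

1.0000 (no arbitrage)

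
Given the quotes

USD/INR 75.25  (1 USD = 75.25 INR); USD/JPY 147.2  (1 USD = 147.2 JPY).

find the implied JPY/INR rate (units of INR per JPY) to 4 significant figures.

JPY/INR = 0.5112

1 JPY ÷ 147.2 = 0.00679348 USD
0.00679348 USD × 75.25 = 0.511209 INR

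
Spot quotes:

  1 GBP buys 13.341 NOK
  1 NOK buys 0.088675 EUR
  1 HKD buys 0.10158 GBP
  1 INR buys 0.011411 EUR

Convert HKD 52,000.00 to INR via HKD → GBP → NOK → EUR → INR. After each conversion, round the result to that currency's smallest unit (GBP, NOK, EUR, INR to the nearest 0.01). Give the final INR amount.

HKD 52,000.00 × 0.10158 = GBP 5,282.16
GBP 5,282.16 × 13.341 = NOK 70,469.30
NOK 70,469.30 × 0.088675 = EUR 6,248.87
EUR 6,248.87 ÷ 0.011411 = INR 547,618.09

INR 547,618.09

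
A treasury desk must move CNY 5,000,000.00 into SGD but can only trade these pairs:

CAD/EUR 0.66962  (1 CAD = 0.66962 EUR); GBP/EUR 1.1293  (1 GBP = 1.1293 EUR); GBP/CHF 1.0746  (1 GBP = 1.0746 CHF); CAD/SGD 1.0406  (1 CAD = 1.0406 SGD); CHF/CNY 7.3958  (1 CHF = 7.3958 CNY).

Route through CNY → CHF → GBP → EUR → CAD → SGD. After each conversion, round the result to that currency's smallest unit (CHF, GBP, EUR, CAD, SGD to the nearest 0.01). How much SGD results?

CNY 5,000,000.00 ÷ 7.3958 = CHF 676,059.39
CHF 676,059.39 ÷ 1.0746 = GBP 629,126.55
GBP 629,126.55 × 1.1293 = EUR 710,472.61
EUR 710,472.61 ÷ 0.66962 = CAD 1,061,008.65
CAD 1,061,008.65 × 1.0406 = SGD 1,104,085.60

SGD 1,104,085.60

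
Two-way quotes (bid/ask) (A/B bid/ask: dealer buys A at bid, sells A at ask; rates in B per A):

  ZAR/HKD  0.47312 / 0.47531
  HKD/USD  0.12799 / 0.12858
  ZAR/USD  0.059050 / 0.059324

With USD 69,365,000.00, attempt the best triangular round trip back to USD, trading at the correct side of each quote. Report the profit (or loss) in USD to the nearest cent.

Net profit: USD 1,438,921.29

Best loop USD → ZAR → HKD → USD:
USD 69,365,000.00 ÷ 0.059324 (buy ZAR at ask) = ZAR 1,169,256,961.77
ZAR 1,169,256,961.77 × 0.47312 (sell ZAR at bid) = HKD 553,198,853.75
HKD 553,198,853.75 × 0.12799 (sell HKD at bid) = USD 70,803,921.29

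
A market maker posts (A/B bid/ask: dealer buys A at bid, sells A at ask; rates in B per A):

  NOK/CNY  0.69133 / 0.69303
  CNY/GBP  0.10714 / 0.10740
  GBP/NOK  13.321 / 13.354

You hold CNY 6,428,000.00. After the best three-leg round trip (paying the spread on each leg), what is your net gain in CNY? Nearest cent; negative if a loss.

Net profit: CNY 39,079.21

Best loop CNY → NOK → GBP → CNY:
CNY 6,428,000.00 ÷ 0.69303 (buy NOK at ask) = NOK 9,275,211.75
NOK 9,275,211.75 ÷ 13.354 (buy GBP at ask) = GBP 694,564.31
GBP 694,564.31 ÷ 0.10740 (buy CNY at ask) = CNY 6,467,079.21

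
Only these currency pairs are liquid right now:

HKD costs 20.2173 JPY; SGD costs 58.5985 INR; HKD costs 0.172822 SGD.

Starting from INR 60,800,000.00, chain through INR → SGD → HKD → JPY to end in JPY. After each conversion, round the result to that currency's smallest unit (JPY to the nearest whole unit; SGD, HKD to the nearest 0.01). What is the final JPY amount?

JPY 121,378,344

INR 60,800,000.00 ÷ 58.5985 = SGD 1,037,569.22
SGD 1,037,569.22 ÷ 0.172822 = HKD 6,003,687.15
HKD 6,003,687.15 × 20.2173 = JPY 121,378,344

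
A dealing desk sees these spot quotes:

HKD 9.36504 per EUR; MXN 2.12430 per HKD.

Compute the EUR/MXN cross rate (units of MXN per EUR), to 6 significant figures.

1 EUR × 9.36504 = 9.36504 HKD
9.36504 HKD × 2.12430 = 19.8942 MXN

EUR/MXN = 19.8942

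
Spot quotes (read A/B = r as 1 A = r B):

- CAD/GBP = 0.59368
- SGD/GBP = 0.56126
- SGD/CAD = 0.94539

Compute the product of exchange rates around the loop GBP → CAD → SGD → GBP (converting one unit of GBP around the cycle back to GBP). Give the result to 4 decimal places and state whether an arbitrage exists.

Around GBP → CAD → SGD → GBP: 1 ÷ 0.59368 ÷ 0.94539 × 0.56126 = 1.000002
Product ≈ 1 (deviation 0.000%, within rounding noise).

1.0000 (no arbitrage)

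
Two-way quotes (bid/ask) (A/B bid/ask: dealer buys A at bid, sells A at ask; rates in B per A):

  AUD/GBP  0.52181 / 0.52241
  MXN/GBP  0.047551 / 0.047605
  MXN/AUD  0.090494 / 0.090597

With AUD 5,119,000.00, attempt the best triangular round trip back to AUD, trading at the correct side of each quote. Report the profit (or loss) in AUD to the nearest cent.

Net profit: AUD 24,035.07

Best loop AUD → MXN → GBP → AUD:
AUD 5,119,000.00 ÷ 0.090597 (buy MXN at ask) = MXN 56,502,974.71
MXN 56,502,974.71 × 0.047551 (sell MXN at bid) = GBP 2,686,772.95
GBP 2,686,772.95 ÷ 0.52241 (buy AUD at ask) = AUD 5,143,035.07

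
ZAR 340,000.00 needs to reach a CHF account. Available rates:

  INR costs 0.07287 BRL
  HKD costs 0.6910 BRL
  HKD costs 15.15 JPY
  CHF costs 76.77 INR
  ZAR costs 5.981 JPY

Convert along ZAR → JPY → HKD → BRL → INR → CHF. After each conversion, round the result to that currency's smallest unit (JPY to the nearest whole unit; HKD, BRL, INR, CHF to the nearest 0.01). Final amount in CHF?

CHF 16,579.74

ZAR 340,000.00 × 5.981 = JPY 2,033,540
JPY 2,033,540 ÷ 15.15 = HKD 134,227.06
HKD 134,227.06 × 0.6910 = BRL 92,750.90
BRL 92,750.90 ÷ 0.07287 = INR 1,272,826.95
INR 1,272,826.95 ÷ 76.77 = CHF 16,579.74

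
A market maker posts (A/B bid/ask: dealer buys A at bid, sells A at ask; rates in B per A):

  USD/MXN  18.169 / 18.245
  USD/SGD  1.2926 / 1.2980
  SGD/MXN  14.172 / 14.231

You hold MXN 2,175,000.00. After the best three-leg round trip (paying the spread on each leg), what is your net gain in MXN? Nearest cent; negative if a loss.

Net profit: MXN 8,789.07

Best loop MXN → USD → SGD → MXN:
MXN 2,175,000.00 ÷ 18.245 (buy USD at ask) = USD 119,210.74
USD 119,210.74 × 1.2926 (sell USD at bid) = SGD 154,091.81
SGD 154,091.81 × 14.172 (sell SGD at bid) = MXN 2,183,789.07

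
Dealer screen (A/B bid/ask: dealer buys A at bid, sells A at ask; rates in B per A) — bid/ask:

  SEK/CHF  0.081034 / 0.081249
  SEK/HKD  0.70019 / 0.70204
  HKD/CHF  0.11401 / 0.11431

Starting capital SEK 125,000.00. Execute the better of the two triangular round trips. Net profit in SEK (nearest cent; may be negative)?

Best loop SEK → CHF → HKD → SEK:
SEK 125,000.00 × 0.081034 (sell SEK at bid) = CHF 10,129.25
CHF 10,129.25 ÷ 0.11431 (buy HKD at ask) = HKD 88,612.11
HKD 88,612.11 ÷ 0.70204 (buy SEK at ask) = SEK 126,220.88

Net profit: SEK 1,220.88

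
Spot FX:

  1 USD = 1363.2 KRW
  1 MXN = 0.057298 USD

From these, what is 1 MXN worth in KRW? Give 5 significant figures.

MXN/KRW = 78.109

1 MXN × 0.057298 = 0.057298 USD
0.057298 USD × 1363.2 = 78.1086 KRW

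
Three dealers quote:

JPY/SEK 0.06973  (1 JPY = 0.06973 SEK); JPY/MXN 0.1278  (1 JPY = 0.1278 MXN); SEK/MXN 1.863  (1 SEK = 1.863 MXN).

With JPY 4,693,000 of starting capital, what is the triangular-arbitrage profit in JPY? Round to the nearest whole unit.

Profit: JPY 77,372

Profitable loop is JPY → SEK → MXN → JPY:
JPY 4,693,000 × 0.06973 = SEK 327,242.89
SEK 327,242.89 × 1.863 = MXN 609,653.50
MXN 609,653.50 ÷ 0.1278 = JPY 4,770,372
Profit = JPY 4,770,372 − JPY 4,693,000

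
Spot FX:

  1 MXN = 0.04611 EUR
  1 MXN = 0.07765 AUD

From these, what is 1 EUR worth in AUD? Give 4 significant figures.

EUR/AUD = 1.684

1 EUR ÷ 0.04611 = 21.6873 MXN
21.6873 MXN × 0.07765 = 1.68402 AUD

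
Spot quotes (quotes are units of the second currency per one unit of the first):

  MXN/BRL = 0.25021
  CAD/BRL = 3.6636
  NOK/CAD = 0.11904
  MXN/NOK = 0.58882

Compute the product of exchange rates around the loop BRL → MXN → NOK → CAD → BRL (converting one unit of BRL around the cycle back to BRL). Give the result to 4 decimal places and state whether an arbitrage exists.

Around BRL → MXN → NOK → CAD → BRL: 1 ÷ 0.25021 × 0.58882 × 0.11904 × 3.6636 = 1.026311
Product > 1; profitable direction is BRL → MXN → NOK → CAD → BRL.

1.0263 (arbitrage exists)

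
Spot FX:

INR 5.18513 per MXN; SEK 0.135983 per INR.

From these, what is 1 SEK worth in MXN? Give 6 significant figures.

SEK/MXN = 1.41826

1 SEK ÷ 0.135983 = 7.35386 INR
7.35386 INR ÷ 5.18513 = 1.41826 MXN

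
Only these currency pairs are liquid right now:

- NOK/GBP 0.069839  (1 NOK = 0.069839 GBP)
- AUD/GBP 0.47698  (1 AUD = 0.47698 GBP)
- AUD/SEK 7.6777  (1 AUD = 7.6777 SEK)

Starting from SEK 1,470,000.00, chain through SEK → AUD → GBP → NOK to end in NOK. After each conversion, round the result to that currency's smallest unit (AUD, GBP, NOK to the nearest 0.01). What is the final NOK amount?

NOK 1,307,640.43

SEK 1,470,000.00 ÷ 7.6777 = AUD 191,463.59
AUD 191,463.59 × 0.47698 = GBP 91,324.30
GBP 91,324.30 ÷ 0.069839 = NOK 1,307,640.43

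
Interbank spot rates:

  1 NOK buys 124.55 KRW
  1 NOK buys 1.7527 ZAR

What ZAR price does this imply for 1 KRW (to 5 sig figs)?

1 KRW ÷ 124.55 = 0.0080289 NOK
0.0080289 NOK × 1.7527 = 0.0140723 ZAR

KRW/ZAR = 0.014072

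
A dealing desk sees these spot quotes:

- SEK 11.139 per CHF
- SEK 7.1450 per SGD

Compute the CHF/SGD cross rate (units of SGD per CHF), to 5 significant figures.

CHF/SGD = 1.5590

1 CHF × 11.139 = 11.139 SEK
11.139 SEK ÷ 7.1450 = 1.55899 SGD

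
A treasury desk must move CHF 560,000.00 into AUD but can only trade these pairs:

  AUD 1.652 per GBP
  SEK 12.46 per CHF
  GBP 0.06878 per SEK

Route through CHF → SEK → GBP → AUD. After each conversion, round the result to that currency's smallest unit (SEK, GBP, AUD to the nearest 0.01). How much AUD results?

AUD 792,826.73

CHF 560,000.00 × 12.46 = SEK 6,977,600.00
SEK 6,977,600.00 × 0.06878 = GBP 479,919.33
GBP 479,919.33 × 1.652 = AUD 792,826.73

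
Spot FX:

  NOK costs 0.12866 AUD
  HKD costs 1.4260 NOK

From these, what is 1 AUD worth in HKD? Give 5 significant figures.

1 AUD ÷ 0.12866 = 7.77242 NOK
7.77242 NOK ÷ 1.4260 = 5.45051 HKD

AUD/HKD = 5.4505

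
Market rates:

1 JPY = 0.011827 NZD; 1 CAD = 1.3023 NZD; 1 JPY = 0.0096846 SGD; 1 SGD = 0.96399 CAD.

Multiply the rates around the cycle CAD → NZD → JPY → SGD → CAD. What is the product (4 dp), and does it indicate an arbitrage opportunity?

1.0280 (arbitrage exists)

Around CAD → NZD → JPY → SGD → CAD: 1 × 1.3023 ÷ 0.011827 × 0.0096846 × 0.96399 = 1.027994
Product > 1; profitable direction is CAD → NZD → JPY → SGD → CAD.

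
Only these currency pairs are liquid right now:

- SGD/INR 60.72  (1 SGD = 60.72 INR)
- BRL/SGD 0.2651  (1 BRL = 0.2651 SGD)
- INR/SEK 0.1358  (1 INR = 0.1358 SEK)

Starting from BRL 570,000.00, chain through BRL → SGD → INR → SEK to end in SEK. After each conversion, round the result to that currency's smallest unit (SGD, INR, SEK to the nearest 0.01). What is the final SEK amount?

SEK 1,245,994.47

BRL 570,000.00 × 0.2651 = SGD 151,107.00
SGD 151,107.00 × 60.72 = INR 9,175,217.04
INR 9,175,217.04 × 0.1358 = SEK 1,245,994.47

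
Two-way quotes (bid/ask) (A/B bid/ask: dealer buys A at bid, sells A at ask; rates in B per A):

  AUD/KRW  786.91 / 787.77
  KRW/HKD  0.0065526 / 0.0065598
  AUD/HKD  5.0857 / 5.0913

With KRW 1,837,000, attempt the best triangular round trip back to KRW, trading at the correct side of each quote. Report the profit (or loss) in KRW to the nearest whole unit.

Net profit: KRW 23,455

Best loop KRW → HKD → AUD → KRW:
KRW 1,837,000 × 0.0065526 (sell KRW at bid) = HKD 12,037.13
HKD 12,037.13 ÷ 5.0913 (buy AUD at ask) = AUD 2,364.25
AUD 2,364.25 × 786.91 (sell AUD at bid) = KRW 1,860,455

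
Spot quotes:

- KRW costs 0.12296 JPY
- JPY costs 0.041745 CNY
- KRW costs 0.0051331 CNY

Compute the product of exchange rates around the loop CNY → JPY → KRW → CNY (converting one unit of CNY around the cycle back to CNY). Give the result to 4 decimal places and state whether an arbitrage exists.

Around CNY → JPY → KRW → CNY: 1 ÷ 0.041745 ÷ 0.12296 × 0.0051331 = 1.000026
Product ≈ 1 (deviation 0.003%, within rounding noise).

1.0000 (no arbitrage)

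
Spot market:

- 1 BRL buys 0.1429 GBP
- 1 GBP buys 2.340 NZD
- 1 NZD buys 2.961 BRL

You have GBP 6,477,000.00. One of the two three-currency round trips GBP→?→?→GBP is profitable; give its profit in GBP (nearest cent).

Profit: GBP 64,651.49

Profitable loop is GBP → BRL → NZD → GBP:
GBP 6,477,000.00 ÷ 0.1429 = BRL 45,325,402.38
BRL 45,325,402.38 ÷ 2.961 = NZD 15,307,464.50
NZD 15,307,464.50 ÷ 2.340 = GBP 6,541,651.49
Profit = GBP 6,541,651.49 − GBP 6,477,000.00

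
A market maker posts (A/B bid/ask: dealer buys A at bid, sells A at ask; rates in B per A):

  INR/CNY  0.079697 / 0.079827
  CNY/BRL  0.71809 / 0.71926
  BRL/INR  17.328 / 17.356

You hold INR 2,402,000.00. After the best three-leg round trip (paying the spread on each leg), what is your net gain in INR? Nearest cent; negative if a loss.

Net profit: INR 8,391.82

Best loop INR → BRL → CNY → INR:
INR 2,402,000.00 ÷ 17.356 (buy BRL at ask) = BRL 138,395.94
BRL 138,395.94 ÷ 0.71926 (buy CNY at ask) = CNY 192,414.35
CNY 192,414.35 ÷ 0.079827 (buy INR at ask) = INR 2,410,391.82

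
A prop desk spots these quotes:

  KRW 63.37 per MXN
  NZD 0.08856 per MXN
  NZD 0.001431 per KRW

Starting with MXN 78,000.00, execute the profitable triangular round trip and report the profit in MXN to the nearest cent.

Profitable loop is MXN → KRW → NZD → MXN:
MXN 78,000.00 × 63.37 = KRW 4,942,860
KRW 4,942,860 × 0.001431 = NZD 7,073.23
NZD 7,073.23 ÷ 0.08856 = MXN 79,869.38
Profit = MXN 79,869.38 − MXN 78,000.00

Profit: MXN 1,869.38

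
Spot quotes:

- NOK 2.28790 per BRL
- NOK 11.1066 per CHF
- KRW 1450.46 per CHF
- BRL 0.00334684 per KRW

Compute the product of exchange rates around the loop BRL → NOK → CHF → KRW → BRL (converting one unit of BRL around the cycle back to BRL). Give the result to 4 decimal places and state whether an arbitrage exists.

Around BRL → NOK → CHF → KRW → BRL: 1 × 2.28790 ÷ 11.1066 × 1450.46 × 0.00334684 = 0.999992
Product ≈ 1 (deviation 0.001%, within rounding noise).

1.0000 (no arbitrage)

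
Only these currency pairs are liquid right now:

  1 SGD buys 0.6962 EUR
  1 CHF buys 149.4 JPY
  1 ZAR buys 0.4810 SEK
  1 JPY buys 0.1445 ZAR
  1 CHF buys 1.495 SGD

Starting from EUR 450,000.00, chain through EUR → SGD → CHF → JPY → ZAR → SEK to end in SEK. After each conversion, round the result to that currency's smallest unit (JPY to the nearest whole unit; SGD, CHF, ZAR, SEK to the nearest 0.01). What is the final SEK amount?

EUR 450,000.00 ÷ 0.6962 = SGD 646,365.99
SGD 646,365.99 ÷ 1.495 = CHF 432,351.83
CHF 432,351.83 × 149.4 = JPY 64,593,363
JPY 64,593,363 × 0.1445 = ZAR 9,333,740.95
ZAR 9,333,740.95 × 0.4810 = SEK 4,489,529.40

SEK 4,489,529.40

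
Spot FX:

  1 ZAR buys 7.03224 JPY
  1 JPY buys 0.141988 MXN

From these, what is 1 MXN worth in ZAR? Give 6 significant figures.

1 MXN ÷ 0.141988 = 7.04285 JPY
7.04285 JPY ÷ 7.03224 = 1.00151 ZAR

MXN/ZAR = 1.00151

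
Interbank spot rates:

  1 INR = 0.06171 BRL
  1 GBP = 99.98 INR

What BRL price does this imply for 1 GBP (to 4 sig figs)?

GBP/BRL = 6.170

1 GBP × 99.98 = 99.98 INR
99.98 INR × 0.06171 = 6.16977 BRL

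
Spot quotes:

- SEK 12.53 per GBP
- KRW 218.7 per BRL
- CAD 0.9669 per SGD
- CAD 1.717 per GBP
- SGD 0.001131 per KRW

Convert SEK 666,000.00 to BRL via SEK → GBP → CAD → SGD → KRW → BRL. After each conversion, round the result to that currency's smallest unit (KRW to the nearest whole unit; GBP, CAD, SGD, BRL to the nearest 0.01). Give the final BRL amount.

SEK 666,000.00 ÷ 12.53 = GBP 53,152.43
GBP 53,152.43 × 1.717 = CAD 91,262.72
CAD 91,262.72 ÷ 0.9669 = SGD 94,386.93
SGD 94,386.93 ÷ 0.001131 = KRW 83,454,403
KRW 83,454,403 ÷ 218.7 = BRL 381,593.06

BRL 381,593.06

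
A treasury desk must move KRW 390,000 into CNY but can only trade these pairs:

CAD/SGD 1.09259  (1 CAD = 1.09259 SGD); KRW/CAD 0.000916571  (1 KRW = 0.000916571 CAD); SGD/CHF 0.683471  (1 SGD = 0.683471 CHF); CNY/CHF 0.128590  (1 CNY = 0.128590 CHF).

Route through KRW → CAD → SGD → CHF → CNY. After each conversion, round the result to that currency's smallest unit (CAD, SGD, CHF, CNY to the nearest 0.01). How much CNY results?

KRW 390,000 × 0.000916571 = CAD 357.46
CAD 357.46 × 1.09259 = SGD 390.56
SGD 390.56 × 0.683471 = CHF 266.94
CHF 266.94 ÷ 0.128590 = CNY 2,075.90

CNY 2,075.90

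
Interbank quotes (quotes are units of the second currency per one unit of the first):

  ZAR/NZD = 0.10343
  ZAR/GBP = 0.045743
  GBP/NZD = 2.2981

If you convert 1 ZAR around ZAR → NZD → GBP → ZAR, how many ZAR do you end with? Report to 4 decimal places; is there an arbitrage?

0.9839 (arbitrage exists)

Around ZAR → NZD → GBP → ZAR: 1 × 0.10343 ÷ 2.2981 ÷ 0.045743 = 0.983905
Product < 1; profitable direction is ZAR → GBP → NZD → ZAR.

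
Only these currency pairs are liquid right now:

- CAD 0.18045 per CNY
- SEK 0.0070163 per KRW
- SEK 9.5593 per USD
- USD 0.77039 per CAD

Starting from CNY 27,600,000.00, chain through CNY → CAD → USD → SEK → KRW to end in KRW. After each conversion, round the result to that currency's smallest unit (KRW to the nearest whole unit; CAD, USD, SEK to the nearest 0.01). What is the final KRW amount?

CNY 27,600,000.00 × 0.18045 = CAD 4,980,420.00
CAD 4,980,420.00 × 0.77039 = USD 3,836,865.76
USD 3,836,865.76 × 9.5593 = SEK 36,677,750.86
SEK 36,677,750.86 ÷ 0.0070163 = KRW 5,227,506,073

KRW 5,227,506,073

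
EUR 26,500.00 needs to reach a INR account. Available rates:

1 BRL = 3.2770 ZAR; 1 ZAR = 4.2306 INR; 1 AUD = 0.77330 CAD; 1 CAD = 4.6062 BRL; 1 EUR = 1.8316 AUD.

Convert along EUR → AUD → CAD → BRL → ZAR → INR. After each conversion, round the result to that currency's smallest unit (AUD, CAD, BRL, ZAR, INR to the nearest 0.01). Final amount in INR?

INR 2,396,876.68

EUR 26,500.00 × 1.8316 = AUD 48,537.40
AUD 48,537.40 × 0.77330 = CAD 37,533.97
CAD 37,533.97 × 4.6062 = BRL 172,888.97
BRL 172,888.97 × 3.2770 = ZAR 566,557.15
ZAR 566,557.15 × 4.2306 = INR 2,396,876.68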